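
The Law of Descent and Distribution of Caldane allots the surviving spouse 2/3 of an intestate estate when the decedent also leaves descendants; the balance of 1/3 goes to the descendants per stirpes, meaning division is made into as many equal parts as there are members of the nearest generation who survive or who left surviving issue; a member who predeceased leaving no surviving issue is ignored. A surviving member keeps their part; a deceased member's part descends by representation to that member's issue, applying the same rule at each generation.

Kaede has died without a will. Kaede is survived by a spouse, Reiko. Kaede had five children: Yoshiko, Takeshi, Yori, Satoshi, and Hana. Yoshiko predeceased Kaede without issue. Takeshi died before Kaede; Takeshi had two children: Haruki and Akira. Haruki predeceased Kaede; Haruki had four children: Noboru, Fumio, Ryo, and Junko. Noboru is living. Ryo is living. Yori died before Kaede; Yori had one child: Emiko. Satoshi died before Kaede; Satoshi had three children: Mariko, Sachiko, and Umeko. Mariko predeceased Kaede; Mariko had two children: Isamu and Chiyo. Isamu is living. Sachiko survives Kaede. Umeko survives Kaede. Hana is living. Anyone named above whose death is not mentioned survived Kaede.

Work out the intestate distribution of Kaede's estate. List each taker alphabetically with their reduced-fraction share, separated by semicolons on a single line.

Akira 1/24; Chiyo 1/72; Emiko 1/12; Fumio 1/96; Hana 1/12; Isamu 1/72; Junko 1/96; Noboru 1/96; Reiko 2/3; Ryo 1/96; Sachiko 1/36; Umeko 1/36

Reiko, as surviving spouse, takes 2/3.
The remaining 1/3 passes to Kaede's descendants per stirpes.
Yoshiko left no surviving issue, so that branch lapses and is disregarded.
The 1/3 is divided into 4 equal shares of 1/12 among Takeshi, Yori, Satoshi, Hana.
Takeshi predeceased; the 1/12 allotted to Takeshi's branch passes to Takeshi's issue by representation.
The 1/12 is divided into 2 equal shares of 1/24 among Haruki, Akira.
Haruki predeceased; the 1/24 allotted to Haruki's branch passes to Haruki's issue by representation.
The 1/24 is divided into 4 equal shares of 1/96 among Noboru, Fumio, Ryo, Junko.
Noboru is living and takes 1/96.
Fumio is living and takes 1/96.
Ryo is living and takes 1/96.
Junko is living and takes 1/96.
Akira is living and takes 1/24.
Yori predeceased; the 1/12 allotted to Yori's branch passes to Yori's issue by representation.
Emiko is the sole taker at this level and receives the full 1/12.
Satoshi predeceased; the 1/12 allotted to Satoshi's branch passes to Satoshi's issue by representation.
The 1/12 is divided into 3 equal shares of 1/36 among Mariko, Sachiko, Umeko.
Mariko predeceased; the 1/36 allotted to Mariko's branch passes to Mariko's issue by representation.
The 1/36 is divided into 2 equal shares of 1/72 among Isamu, Chiyo.
Isamu is living and takes 1/72.
Chiyo is living and takes 1/72.
Sachiko is living and takes 1/36.
Umeko is living and takes 1/36.
Hana is living and takes 1/12.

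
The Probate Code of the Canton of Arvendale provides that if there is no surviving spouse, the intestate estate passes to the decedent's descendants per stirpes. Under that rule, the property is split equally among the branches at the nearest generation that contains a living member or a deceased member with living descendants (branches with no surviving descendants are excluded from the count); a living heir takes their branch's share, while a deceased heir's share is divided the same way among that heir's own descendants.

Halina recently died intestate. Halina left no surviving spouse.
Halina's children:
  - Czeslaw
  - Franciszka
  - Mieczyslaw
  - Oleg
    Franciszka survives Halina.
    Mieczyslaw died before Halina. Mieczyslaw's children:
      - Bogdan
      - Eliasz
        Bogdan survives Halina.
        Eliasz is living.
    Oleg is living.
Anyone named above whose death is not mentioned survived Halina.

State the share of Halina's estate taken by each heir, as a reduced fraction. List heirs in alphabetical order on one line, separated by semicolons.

There is no surviving spouse, so the entire estate passes to Halina's descendants per stirpes.
The estate is divided into 4 equal shares of 1/4 among Czeslaw, Franciszka, Mieczyslaw, Oleg.
Czeslaw is living and takes 1/4.
Franciszka is living and takes 1/4.
Mieczyslaw predeceased; the 1/4 allotted to Mieczyslaw's branch passes to Mieczyslaw's issue by representation.
The 1/4 is divided into 2 equal shares of 1/8 among Bogdan, Eliasz.
Bogdan is living and takes 1/8.
Eliasz is living and takes 1/8.
Oleg is living and takes 1/4.

Bogdan 1/8; Czeslaw 1/4; Eliasz 1/8; Franciszka 1/4; Oleg 1/4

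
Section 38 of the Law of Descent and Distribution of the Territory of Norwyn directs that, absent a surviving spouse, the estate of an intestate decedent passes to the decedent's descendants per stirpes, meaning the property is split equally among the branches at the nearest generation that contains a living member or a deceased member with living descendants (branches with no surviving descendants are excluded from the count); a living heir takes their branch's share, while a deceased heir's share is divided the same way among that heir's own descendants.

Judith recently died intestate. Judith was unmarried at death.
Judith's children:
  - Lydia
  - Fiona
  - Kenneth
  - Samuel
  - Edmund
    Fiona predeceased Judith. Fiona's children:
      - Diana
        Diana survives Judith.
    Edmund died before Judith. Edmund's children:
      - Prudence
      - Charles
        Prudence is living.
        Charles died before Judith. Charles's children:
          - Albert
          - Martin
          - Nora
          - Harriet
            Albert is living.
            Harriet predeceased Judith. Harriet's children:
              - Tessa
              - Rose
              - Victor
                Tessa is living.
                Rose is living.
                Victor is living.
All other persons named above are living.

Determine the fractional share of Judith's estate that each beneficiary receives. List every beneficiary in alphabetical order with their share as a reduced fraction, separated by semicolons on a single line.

There is no surviving spouse, so the entire estate passes to Judith's descendants per stirpes.
The estate is divided into 5 equal shares of 1/5 among Lydia, Fiona, Kenneth, Samuel, Edmund.
Lydia is living and takes 1/5.
Fiona predeceased; the 1/5 allotted to Fiona's branch passes to Fiona's issue by representation.
Diana is the sole taker at this level and receives the full 1/5.
Kenneth is living and takes 1/5.
Samuel is living and takes 1/5.
Edmund predeceased; the 1/5 allotted to Edmund's branch passes to Edmund's issue by representation.
The 1/5 is divided into 2 equal shares of 1/10 among Prudence, Charles.
Prudence is living and takes 1/10.
Charles predeceased; the 1/10 allotted to Charles's branch passes to Charles's issue by representation.
The 1/10 is divided into 4 equal shares of 1/40 among Albert, Martin, Nora, Harriet.
Albert is living and takes 1/40.
Martin is living and takes 1/40.
Nora is living and takes 1/40.
Harriet predeceased; the 1/40 allotted to Harriet's branch passes to Harriet's issue by representation.
The 1/40 is divided into 3 equal shares of 1/120 among Tessa, Rose, Victor.
Tessa is living and takes 1/120.
Rose is living and takes 1/120.
Victor is living and takes 1/120.

Albert 1/40; Diana 1/5; Kenneth 1/5; Lydia 1/5; Martin 1/40; Nora 1/40; Prudence 1/10; Rose 1/120; Samuel 1/5; Tessa 1/120; Victor 1/120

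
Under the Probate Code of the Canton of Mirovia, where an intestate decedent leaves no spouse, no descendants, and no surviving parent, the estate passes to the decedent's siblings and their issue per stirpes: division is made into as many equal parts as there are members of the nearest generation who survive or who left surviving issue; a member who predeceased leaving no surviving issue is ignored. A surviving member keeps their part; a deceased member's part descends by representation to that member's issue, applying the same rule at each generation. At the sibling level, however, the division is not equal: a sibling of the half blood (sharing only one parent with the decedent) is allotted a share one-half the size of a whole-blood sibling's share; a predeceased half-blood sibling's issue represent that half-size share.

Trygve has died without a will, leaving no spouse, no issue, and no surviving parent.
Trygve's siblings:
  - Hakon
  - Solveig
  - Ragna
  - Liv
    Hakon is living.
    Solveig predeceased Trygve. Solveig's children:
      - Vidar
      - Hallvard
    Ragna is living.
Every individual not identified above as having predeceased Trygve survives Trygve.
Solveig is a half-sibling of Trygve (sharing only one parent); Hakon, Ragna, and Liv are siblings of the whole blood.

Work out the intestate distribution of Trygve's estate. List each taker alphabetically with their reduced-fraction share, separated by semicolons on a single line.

Hakon 2/7; Hallvard 1/14; Liv 2/7; Ragna 2/7; Vidar 1/14

No spouse, descendants, or parent survives, so the estate passes to Trygve's siblings per stirpes.
Half-blood siblings count for one-half the weight of whole-blood siblings at the initial division.
Dividing 1 in proportion to weights (total weight 7/2): Hakon (weight 1) → 2/7; Solveig (weight 1/2) → 1/7; Ragna (weight 1) → 2/7; Liv (weight 1) → 2/7.
Hakon is living and takes 2/7.
Solveig predeceased; the 1/7 allotted to Solveig's branch passes to Solveig's issue by representation.
The 1/7 is divided into 2 equal shares of 1/14 among Vidar, Hallvard.
Vidar is living and takes 1/14.
Hallvard is living and takes 1/14.
Ragna is living and takes 2/7.
Liv is living and takes 2/7.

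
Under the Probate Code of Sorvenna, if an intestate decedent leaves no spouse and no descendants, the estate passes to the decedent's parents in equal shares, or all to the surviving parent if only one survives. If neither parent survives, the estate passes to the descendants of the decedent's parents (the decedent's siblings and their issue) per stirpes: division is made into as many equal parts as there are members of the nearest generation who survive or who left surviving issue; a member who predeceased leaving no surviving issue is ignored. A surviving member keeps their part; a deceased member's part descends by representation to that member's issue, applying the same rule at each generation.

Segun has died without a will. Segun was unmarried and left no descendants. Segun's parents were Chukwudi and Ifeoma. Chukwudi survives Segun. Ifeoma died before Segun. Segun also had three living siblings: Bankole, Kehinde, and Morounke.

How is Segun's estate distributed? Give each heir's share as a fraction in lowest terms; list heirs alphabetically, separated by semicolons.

Only one parent, Chukwudi, survives, so Chukwudi takes the entire estate. The siblings take nothing because a surviving parent has priority.

Chukwudi 1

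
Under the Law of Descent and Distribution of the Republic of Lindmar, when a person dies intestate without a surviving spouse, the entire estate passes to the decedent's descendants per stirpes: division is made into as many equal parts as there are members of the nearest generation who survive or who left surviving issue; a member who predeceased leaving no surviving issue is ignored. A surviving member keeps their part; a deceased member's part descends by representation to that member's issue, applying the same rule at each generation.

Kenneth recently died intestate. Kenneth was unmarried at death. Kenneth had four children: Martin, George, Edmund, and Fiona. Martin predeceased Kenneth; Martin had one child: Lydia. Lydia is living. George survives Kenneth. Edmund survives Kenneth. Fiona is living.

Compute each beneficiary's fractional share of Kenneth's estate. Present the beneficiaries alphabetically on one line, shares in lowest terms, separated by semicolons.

There is no surviving spouse, so the entire estate passes to Kenneth's descendants per stirpes.
The estate is divided into 4 equal shares of 1/4 among Martin, George, Edmund, Fiona.
Martin predeceased; the 1/4 allotted to Martin's branch passes to Martin's issue by representation.
Lydia is the sole taker at this level and receives the full 1/4.
George is living and takes 1/4.
Edmund is living and takes 1/4.
Fiona is living and takes 1/4.

Edmund 1/4; Fiona 1/4; George 1/4; Lydia 1/4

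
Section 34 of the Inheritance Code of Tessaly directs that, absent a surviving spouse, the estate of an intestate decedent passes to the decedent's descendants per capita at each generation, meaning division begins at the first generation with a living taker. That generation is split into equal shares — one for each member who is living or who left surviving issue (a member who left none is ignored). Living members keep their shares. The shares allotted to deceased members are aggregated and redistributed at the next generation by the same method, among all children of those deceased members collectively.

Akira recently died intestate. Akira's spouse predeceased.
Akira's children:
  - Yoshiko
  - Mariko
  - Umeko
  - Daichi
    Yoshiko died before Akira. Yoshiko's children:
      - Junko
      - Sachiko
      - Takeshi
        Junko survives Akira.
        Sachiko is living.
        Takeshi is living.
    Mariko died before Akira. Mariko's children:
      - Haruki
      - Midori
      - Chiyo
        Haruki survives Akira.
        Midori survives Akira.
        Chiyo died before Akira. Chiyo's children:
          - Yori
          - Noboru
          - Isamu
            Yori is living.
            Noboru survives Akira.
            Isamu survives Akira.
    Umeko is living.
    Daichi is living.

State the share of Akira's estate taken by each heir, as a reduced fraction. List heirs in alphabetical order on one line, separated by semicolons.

There is no surviving spouse, so the entire estate passes to Akira's descendants per capita at each generation.
At generation 1 (Yoshiko, Mariko, Umeko, Daichi) there are 4 shares of (1)/4 = 1/4 each.
Living: Umeko and Daichi — each takes 1/4.
Deceased: Yoshiko and Mariko. Their combined 1/2 is pooled and carried to generation 2.
At generation 2 (Junko, Sachiko, Takeshi, Haruki, Midori, Chiyo) there are 6 shares of (1/2)/6 = 1/12 each.
Living: Junko, Sachiko, Takeshi, Haruki, and Midori — each takes 1/12.
Deceased: Chiyo. That 1/12 share is carried to generation 3.
At generation 3 (Yori, Noboru, Isamu) there are 3 shares of (1/12)/3 = 1/36 each.
Living: Yori, Noboru, and Isamu — each takes 1/36.

Daichi 1/4; Haruki 1/12; Isamu 1/36; Junko 1/12; Midori 1/12; Noboru 1/36; Sachiko 1/12; Takeshi 1/12; Umeko 1/4; Yori 1/36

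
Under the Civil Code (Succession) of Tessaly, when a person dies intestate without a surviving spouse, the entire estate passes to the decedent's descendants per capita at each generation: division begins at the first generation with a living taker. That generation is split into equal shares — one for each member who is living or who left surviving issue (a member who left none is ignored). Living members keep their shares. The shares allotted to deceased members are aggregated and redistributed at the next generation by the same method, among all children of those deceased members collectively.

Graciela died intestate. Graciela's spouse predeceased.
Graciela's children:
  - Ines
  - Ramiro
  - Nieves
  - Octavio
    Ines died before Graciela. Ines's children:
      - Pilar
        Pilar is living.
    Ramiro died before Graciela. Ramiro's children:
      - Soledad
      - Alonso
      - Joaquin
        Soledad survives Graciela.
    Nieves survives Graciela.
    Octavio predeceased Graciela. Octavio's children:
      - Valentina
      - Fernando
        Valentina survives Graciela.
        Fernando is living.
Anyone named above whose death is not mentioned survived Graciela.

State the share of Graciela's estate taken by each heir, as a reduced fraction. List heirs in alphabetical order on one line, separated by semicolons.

There is no surviving spouse, so the entire estate passes to Graciela's descendants per capita at each generation.
At generation 1 (Ines, Ramiro, Nieves, Octavio) there are 4 shares of (1)/4 = 1/4 each.
Living: Nieves — each takes 1/4.
Deceased: Ines, Ramiro, and Octavio. Their combined 3/4 is pooled and carried to generation 2.
At generation 2 (Pilar, Soledad, Alonso, Joaquin, Valentina, Fernando) there are 6 shares of (3/4)/6 = 1/8 each.
Living: Pilar, Soledad, Alonso, Joaquin, Valentina, and Fernando — each takes 1/8.

Alonso 1/8; Fernando 1/8; Joaquin 1/8; Nieves 1/4; Pilar 1/8; Soledad 1/8; Valentina 1/8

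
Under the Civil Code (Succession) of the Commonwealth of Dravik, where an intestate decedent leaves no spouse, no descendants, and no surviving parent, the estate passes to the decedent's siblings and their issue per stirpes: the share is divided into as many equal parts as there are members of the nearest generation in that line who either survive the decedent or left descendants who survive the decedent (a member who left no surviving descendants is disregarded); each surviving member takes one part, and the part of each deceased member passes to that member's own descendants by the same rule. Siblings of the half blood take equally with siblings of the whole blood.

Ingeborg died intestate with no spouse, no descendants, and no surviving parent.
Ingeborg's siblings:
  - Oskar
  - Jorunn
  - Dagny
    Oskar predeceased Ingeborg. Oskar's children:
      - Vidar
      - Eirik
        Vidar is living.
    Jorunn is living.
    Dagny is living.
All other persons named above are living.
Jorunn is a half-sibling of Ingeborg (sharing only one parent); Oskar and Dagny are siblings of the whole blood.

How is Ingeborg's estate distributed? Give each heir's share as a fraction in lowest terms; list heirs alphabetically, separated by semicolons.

Dagny 1/3; Eirik 1/6; Jorunn 1/3; Vidar 1/6

No spouse, descendants, or parent survives, so the estate passes to Ingeborg's siblings per stirpes.
Half-blood and whole-blood siblings take equally under the stated rule.
The estate is divided into 3 equal shares of 1/3 among Oskar, Jorunn, Dagny.
Oskar predeceased; the 1/3 allotted to Oskar's branch passes to Oskar's issue by representation.
The 1/3 is divided into 2 equal shares of 1/6 among Vidar, Eirik.
Vidar is living and takes 1/6.
Eirik is living and takes 1/6.
Jorunn is living and takes 1/3.
Dagny is living and takes 1/3.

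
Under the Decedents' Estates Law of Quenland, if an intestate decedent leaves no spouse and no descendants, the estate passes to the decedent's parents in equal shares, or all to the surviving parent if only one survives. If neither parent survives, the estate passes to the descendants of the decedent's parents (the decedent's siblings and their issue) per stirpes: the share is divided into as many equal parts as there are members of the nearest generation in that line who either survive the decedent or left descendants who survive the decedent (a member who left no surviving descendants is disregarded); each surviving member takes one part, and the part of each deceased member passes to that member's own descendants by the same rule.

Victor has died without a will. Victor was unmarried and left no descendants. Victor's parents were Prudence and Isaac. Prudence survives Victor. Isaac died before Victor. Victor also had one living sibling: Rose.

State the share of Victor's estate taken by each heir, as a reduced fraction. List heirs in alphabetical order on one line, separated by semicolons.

Prudence 1

Only one parent, Prudence, survives, so Prudence takes the entire estate. The siblings take nothing because a surviving parent has priority.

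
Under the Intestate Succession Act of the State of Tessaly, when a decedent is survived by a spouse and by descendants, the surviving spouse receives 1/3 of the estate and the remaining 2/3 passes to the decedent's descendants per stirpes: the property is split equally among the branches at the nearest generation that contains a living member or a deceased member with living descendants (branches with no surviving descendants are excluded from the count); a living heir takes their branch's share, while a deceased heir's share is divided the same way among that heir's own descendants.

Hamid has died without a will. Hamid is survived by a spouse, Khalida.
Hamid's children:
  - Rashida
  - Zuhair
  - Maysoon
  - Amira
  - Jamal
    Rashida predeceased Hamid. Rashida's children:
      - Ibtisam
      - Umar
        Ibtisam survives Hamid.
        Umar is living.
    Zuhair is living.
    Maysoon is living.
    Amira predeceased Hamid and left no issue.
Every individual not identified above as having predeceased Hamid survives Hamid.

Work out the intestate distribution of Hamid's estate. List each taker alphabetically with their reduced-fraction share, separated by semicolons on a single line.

Ibtisam 1/12; Jamal 1/6; Khalida 1/3; Maysoon 1/6; Umar 1/12; Zuhair 1/6

Khalida, as surviving spouse, takes 1/3.
The remaining 2/3 passes to Hamid's descendants per stirpes.
Amira left no surviving issue, so that branch lapses and is disregarded.
The 2/3 is divided into 4 equal shares of 1/6 among Rashida, Zuhair, Maysoon, Jamal.
Rashida predeceased; the 1/6 allotted to Rashida's branch passes to Rashida's issue by representation.
The 1/6 is divided into 2 equal shares of 1/12 among Ibtisam, Umar.
Ibtisam is living and takes 1/12.
Umar is living and takes 1/12.
Zuhair is living and takes 1/6.
Maysoon is living and takes 1/6.
Jamal is living and takes 1/6.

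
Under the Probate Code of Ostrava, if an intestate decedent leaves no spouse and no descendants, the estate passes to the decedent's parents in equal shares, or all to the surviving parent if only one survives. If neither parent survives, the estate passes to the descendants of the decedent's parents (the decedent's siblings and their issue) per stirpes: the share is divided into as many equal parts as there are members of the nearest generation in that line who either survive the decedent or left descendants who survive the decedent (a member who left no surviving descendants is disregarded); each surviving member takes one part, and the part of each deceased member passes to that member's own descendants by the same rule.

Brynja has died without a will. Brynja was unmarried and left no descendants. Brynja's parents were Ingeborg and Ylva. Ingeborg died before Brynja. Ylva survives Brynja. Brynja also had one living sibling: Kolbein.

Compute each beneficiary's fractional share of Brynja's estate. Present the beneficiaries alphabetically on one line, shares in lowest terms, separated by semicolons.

Only one parent, Ylva, survives, so Ylva takes the entire estate. The siblings take nothing because a surviving parent has priority.

Ylva 1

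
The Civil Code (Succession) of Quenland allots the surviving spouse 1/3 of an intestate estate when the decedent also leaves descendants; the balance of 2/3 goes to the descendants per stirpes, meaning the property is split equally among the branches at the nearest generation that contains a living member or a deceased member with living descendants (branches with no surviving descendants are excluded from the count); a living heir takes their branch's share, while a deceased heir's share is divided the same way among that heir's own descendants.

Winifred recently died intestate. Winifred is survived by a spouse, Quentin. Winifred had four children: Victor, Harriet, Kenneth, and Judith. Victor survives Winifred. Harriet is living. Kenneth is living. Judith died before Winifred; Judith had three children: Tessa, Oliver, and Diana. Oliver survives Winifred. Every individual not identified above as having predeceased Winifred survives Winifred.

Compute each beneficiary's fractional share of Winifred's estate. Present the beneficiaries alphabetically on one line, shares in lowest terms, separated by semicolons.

Quentin, as surviving spouse, takes 1/3.
The remaining 2/3 passes to Winifred's descendants per stirpes.
The 2/3 is divided into 4 equal shares of 1/6 among Victor, Harriet, Kenneth, Judith.
Victor is living and takes 1/6.
Harriet is living and takes 1/6.
Kenneth is living and takes 1/6.
Judith predeceased; the 1/6 allotted to Judith's branch passes to Judith's issue by representation.
The 1/6 is divided into 3 equal shares of 1/18 among Tessa, Oliver, Diana.
Tessa is living and takes 1/18.
Oliver is living and takes 1/18.
Diana is living and takes 1/18.

Diana 1/18; Harriet 1/6; Kenneth 1/6; Oliver 1/18; Quentin 1/3; Tessa 1/18; Victor 1/6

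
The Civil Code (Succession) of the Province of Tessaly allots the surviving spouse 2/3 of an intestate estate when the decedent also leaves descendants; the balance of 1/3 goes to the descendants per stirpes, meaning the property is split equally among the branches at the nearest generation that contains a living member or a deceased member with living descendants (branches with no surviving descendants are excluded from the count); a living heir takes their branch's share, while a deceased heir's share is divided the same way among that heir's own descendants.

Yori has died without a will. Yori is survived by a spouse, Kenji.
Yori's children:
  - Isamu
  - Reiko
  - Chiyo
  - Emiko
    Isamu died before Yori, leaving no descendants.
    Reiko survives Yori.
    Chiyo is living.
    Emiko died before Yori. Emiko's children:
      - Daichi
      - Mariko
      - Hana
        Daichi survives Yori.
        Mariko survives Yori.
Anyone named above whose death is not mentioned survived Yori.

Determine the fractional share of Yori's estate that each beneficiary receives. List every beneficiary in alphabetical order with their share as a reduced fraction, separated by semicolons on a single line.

Kenji, as surviving spouse, takes 2/3.
The remaining 1/3 passes to Yori's descendants per stirpes.
Isamu left no surviving issue, so that branch lapses and is disregarded.
The 1/3 is divided into 3 equal shares of 1/9 among Reiko, Chiyo, Emiko.
Reiko is living and takes 1/9.
Chiyo is living and takes 1/9.
Emiko predeceased; the 1/9 allotted to Emiko's branch passes to Emiko's issue by representation.
The 1/9 is divided into 3 equal shares of 1/27 among Daichi, Mariko, Hana.
Daichi is living and takes 1/27.
Mariko is living and takes 1/27.
Hana is living and takes 1/27.

Chiyo 1/9; Daichi 1/27; Hana 1/27; Kenji 2/3; Mariko 1/27; Reiko 1/9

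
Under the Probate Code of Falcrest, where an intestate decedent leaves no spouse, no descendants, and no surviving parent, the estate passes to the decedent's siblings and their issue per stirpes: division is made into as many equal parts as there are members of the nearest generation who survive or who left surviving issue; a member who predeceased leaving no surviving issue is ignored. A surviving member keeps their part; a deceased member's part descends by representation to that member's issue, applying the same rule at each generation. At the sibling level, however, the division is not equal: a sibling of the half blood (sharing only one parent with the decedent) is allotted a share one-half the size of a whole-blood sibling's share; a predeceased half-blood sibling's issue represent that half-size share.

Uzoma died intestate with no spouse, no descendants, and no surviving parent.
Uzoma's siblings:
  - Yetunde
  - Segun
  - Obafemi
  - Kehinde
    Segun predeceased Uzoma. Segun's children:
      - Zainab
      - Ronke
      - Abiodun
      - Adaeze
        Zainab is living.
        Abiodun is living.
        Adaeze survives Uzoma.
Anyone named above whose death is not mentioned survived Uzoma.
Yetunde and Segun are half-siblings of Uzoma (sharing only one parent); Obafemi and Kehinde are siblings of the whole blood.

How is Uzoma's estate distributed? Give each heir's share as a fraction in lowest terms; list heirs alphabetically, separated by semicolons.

Abiodun 1/24; Adaeze 1/24; Kehinde 1/3; Obafemi 1/3; Ronke 1/24; Yetunde 1/6; Zainab 1/24

No spouse, descendants, or parent survives, so the estate passes to Uzoma's siblings per stirpes.
Half-blood siblings count for one-half the weight of whole-blood siblings at the initial division.
Dividing 1 in proportion to weights (total weight 3): Yetunde (weight 1/2) → 1/6; Segun (weight 1/2) → 1/6; Obafemi (weight 1) → 1/3; Kehinde (weight 1) → 1/3.
Yetunde is living and takes 1/6.
Segun predeceased; the 1/6 allotted to Segun's branch passes to Segun's issue by representation.
The 1/6 is divided into 4 equal shares of 1/24 among Zainab, Ronke, Abiodun, Adaeze.
Zainab is living and takes 1/24.
Ronke is living and takes 1/24.
Abiodun is living and takes 1/24.
Adaeze is living and takes 1/24.
Obafemi is living and takes 1/3.
Kehinde is living and takes 1/3.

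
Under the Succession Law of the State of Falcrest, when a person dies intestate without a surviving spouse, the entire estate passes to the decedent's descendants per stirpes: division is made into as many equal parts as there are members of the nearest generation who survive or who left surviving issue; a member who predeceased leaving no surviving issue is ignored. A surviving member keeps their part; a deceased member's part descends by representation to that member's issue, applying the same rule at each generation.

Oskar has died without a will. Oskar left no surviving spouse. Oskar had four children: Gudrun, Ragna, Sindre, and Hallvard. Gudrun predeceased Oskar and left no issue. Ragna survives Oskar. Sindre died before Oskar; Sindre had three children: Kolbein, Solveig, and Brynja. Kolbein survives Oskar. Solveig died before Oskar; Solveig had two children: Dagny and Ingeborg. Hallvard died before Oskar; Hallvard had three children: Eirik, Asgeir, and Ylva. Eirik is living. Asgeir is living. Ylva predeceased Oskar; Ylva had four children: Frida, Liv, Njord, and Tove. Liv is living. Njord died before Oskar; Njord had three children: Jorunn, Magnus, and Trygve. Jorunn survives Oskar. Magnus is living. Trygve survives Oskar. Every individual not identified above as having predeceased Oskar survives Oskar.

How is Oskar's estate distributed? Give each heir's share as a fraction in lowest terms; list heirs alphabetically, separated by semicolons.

Asgeir 1/9; Brynja 1/9; Dagny 1/18; Eirik 1/9; Frida 1/36; Ingeborg 1/18; Jorunn 1/108; Kolbein 1/9; Liv 1/36; Magnus 1/108; Ragna 1/3; Tove 1/36; Trygve 1/108

There is no surviving spouse, so the entire estate passes to Oskar's descendants per stirpes.
Gudrun left no surviving issue, so that branch lapses and is disregarded.
The estate is divided into 3 equal shares of 1/3 among Ragna, Sindre, Hallvard.
Ragna is living and takes 1/3.
Sindre predeceased; the 1/3 allotted to Sindre's branch passes to Sindre's issue by representation.
The 1/3 is divided into 3 equal shares of 1/9 among Kolbein, Solveig, Brynja.
Kolbein is living and takes 1/9.
Solveig predeceased; the 1/9 allotted to Solveig's branch passes to Solveig's issue by representation.
The 1/9 is divided into 2 equal shares of 1/18 among Dagny, Ingeborg.
Dagny is living and takes 1/18.
Ingeborg is living and takes 1/18.
Brynja is living and takes 1/9.
Hallvard predeceased; the 1/3 allotted to Hallvard's branch passes to Hallvard's issue by representation.
The 1/3 is divided into 3 equal shares of 1/9 among Eirik, Asgeir, Ylva.
Eirik is living and takes 1/9.
Asgeir is living and takes 1/9.
Ylva predeceased; the 1/9 allotted to Ylva's branch passes to Ylva's issue by representation.
The 1/9 is divided into 4 equal shares of 1/36 among Frida, Liv, Njord, Tove.
Frida is living and takes 1/36.
Liv is living and takes 1/36.
Njord predeceased; the 1/36 allotted to Njord's branch passes to Njord's issue by representation.
The 1/36 is divided into 3 equal shares of 1/108 among Jorunn, Magnus, Trygve.
Jorunn is living and takes 1/108.
Magnus is living and takes 1/108.
Trygve is living and takes 1/108.
Tove is living and takes 1/36.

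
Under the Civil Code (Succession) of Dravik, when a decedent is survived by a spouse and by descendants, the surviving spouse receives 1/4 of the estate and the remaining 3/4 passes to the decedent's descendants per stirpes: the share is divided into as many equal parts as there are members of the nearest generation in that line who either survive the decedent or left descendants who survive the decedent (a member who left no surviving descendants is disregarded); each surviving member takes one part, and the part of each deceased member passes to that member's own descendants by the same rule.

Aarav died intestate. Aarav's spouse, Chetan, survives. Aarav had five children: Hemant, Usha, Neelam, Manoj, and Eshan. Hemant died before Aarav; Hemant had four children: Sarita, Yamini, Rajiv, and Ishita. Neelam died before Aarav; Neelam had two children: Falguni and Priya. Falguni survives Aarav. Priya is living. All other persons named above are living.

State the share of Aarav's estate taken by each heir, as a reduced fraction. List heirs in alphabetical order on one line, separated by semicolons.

Chetan 1/4; Eshan 3/20; Falguni 3/40; Ishita 3/80; Manoj 3/20; Priya 3/40; Rajiv 3/80; Sarita 3/80; Usha 3/20; Yamini 3/80

Chetan, as surviving spouse, takes 1/4.
The remaining 3/4 passes to Aarav's descendants per stirpes.
The 3/4 is divided into 5 equal shares of 3/20 among Hemant, Usha, Neelam, Manoj, Eshan.
Hemant predeceased; the 3/20 allotted to Hemant's branch passes to Hemant's issue by representation.
The 3/20 is divided into 4 equal shares of 3/80 among Sarita, Yamini, Rajiv, Ishita.
Sarita is living and takes 3/80.
Yamini is living and takes 3/80.
Rajiv is living and takes 3/80.
Ishita is living and takes 3/80.
Usha is living and takes 3/20.
Neelam predeceased; the 3/20 allotted to Neelam's branch passes to Neelam's issue by representation.
The 3/20 is divided into 2 equal shares of 3/40 among Falguni, Priya.
Falguni is living and takes 3/40.
Priya is living and takes 3/40.
Manoj is living and takes 3/20.
Eshan is living and takes 3/20.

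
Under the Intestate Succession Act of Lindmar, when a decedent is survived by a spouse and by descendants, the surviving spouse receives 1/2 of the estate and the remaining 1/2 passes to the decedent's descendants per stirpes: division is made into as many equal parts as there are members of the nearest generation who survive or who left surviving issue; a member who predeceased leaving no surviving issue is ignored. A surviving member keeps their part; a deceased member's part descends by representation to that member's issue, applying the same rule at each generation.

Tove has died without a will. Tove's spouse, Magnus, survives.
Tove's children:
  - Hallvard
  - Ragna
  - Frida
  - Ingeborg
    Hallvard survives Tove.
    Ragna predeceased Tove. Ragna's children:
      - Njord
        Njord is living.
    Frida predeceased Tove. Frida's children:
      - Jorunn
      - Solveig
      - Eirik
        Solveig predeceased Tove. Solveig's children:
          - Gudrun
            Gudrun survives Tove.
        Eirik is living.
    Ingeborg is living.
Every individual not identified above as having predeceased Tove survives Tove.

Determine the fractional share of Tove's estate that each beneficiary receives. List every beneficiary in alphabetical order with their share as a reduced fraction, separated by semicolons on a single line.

Magnus, as surviving spouse, takes 1/2.
The remaining 1/2 passes to Tove's descendants per stirpes.
The 1/2 is divided into 4 equal shares of 1/8 among Hallvard, Ragna, Frida, Ingeborg.
Hallvard is living and takes 1/8.
Ragna predeceased; the 1/8 allotted to Ragna's branch passes to Ragna's issue by representation.
Njord is the sole taker at this level and receives the full 1/8.
Frida predeceased; the 1/8 allotted to Frida's branch passes to Frida's issue by representation.
The 1/8 is divided into 3 equal shares of 1/24 among Jorunn, Solveig, Eirik.
Jorunn is living and takes 1/24.
Solveig predeceased; the 1/24 allotted to Solveig's branch passes to Solveig's issue by representation.
Gudrun is the sole taker at this level and receives the full 1/24.
Eirik is living and takes 1/24.
Ingeborg is living and takes 1/8.

Eirik 1/24; Gudrun 1/24; Hallvard 1/8; Ingeborg 1/8; Jorunn 1/24; Magnus 1/2; Njord 1/8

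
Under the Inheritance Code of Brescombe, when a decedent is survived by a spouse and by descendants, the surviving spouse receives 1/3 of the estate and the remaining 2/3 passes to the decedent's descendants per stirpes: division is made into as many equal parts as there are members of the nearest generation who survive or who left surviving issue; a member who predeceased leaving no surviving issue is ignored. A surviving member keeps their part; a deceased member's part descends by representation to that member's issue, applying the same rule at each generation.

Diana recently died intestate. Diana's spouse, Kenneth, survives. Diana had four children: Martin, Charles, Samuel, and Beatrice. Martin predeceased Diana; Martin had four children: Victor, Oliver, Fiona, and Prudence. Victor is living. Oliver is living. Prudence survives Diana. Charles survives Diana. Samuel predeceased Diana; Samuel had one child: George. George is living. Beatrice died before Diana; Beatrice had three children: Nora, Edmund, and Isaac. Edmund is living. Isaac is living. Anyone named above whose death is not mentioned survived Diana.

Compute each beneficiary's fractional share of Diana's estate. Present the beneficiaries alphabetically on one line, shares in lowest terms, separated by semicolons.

Charles 1/6; Edmund 1/18; Fiona 1/24; George 1/6; Isaac 1/18; Kenneth 1/3; Nora 1/18; Oliver 1/24; Prudence 1/24; Victor 1/24

Kenneth, as surviving spouse, takes 1/3.
The remaining 2/3 passes to Diana's descendants per stirpes.
The 2/3 is divided into 4 equal shares of 1/6 among Martin, Charles, Samuel, Beatrice.
Martin predeceased; the 1/6 allotted to Martin's branch passes to Martin's issue by representation.
The 1/6 is divided into 4 equal shares of 1/24 among Victor, Oliver, Fiona, Prudence.
Victor is living and takes 1/24.
Oliver is living and takes 1/24.
Fiona is living and takes 1/24.
Prudence is living and takes 1/24.
Charles is living and takes 1/6.
Samuel predeceased; the 1/6 allotted to Samuel's branch passes to Samuel's issue by representation.
George is the sole taker at this level and receives the full 1/6.
Beatrice predeceased; the 1/6 allotted to Beatrice's branch passes to Beatrice's issue by representation.
The 1/6 is divided into 3 equal shares of 1/18 among Nora, Edmund, Isaac.
Nora is living and takes 1/18.
Edmund is living and takes 1/18.
Isaac is living and takes 1/18.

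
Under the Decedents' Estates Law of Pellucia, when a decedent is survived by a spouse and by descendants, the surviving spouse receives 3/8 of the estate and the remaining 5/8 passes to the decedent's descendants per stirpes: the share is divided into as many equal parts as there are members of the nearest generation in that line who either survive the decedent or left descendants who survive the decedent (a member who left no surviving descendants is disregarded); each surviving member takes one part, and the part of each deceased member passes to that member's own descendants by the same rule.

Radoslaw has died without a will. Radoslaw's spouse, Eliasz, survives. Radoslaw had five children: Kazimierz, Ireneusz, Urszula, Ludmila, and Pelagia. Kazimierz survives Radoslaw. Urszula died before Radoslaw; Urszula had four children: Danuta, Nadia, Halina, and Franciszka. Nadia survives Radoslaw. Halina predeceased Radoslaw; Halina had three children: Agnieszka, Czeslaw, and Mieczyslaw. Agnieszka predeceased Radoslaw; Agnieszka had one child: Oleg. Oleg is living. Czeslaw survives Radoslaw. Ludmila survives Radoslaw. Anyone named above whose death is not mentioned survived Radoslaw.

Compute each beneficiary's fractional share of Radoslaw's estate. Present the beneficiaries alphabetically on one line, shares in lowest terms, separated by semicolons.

Eliasz, as surviving spouse, takes 3/8.
The remaining 5/8 passes to Radoslaw's descendants per stirpes.
The 5/8 is divided into 5 equal shares of 1/8 among Kazimierz, Ireneusz, Urszula, Ludmila, Pelagia.
Kazimierz is living and takes 1/8.
Ireneusz is living and takes 1/8.
Urszula predeceased; the 1/8 allotted to Urszula's branch passes to Urszula's issue by representation.
The 1/8 is divided into 4 equal shares of 1/32 among Danuta, Nadia, Halina, Franciszka.
Danuta is living and takes 1/32.
Nadia is living and takes 1/32.
Halina predeceased; the 1/32 allotted to Halina's branch passes to Halina's issue by representation.
The 1/32 is divided into 3 equal shares of 1/96 among Agnieszka, Czeslaw, Mieczyslaw.
Agnieszka predeceased; the 1/96 allotted to Agnieszka's branch passes to Agnieszka's issue by representation.
Oleg is the sole taker at this level and receives the full 1/96.
Czeslaw is living and takes 1/96.
Mieczyslaw is living and takes 1/96.
Franciszka is living and takes 1/32.
Ludmila is living and takes 1/8.
Pelagia is living and takes 1/8.

Czeslaw 1/96; Danuta 1/32; Eliasz 3/8; Franciszka 1/32; Ireneusz 1/8; Kazimierz 1/8; Ludmila 1/8; Mieczyslaw 1/96; Nadia 1/32; Oleg 1/96; Pelagia 1/8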